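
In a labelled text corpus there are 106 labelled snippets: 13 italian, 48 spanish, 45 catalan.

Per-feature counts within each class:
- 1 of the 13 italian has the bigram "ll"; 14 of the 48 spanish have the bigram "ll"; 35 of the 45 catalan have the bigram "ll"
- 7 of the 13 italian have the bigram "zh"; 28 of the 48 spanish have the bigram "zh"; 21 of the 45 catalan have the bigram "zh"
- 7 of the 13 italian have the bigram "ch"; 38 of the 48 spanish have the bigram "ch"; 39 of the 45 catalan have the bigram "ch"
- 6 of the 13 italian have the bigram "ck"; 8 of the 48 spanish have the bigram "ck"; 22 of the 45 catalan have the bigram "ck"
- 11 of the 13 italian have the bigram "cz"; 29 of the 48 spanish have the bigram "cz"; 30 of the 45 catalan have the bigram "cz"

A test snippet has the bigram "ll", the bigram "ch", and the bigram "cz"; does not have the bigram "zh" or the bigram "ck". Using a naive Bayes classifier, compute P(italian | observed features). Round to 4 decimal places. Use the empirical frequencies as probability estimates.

0.0142

italian: (13/106) × (1/13) × (6/13) × (7/13) × (7/13) × (11/13) ≈ 0.00106822
spanish: (48/106) × (14/48) × (20/48) × (38/48) × (40/48) × (29/48) ≈ 0.0219346
catalan: (45/106) × (35/45) × (24/45) × (39/45) × (23/45) × (30/45) ≈ 0.052004
P(italian | x) = 0.00106822 / 0.07500682 ≈ 0.0142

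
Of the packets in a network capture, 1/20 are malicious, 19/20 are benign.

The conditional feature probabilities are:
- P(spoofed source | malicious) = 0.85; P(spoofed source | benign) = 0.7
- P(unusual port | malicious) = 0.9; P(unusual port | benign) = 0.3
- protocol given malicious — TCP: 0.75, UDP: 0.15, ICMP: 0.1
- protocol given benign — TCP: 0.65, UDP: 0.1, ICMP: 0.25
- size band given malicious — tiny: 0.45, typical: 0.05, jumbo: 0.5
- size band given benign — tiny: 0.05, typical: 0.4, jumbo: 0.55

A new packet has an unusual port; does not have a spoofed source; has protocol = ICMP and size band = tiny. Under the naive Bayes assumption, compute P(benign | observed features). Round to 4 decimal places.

malicious: 0.05 × (1−0.85) × 0.9 × 0.1 × 0.45 = 0.00030375
benign: 0.95 × (1−0.7) × 0.3 × 0.25 × 0.05 = 0.00106875
P(benign | x) = 0.00106875 / 0.0013725 ≈ 0.7787

0.7787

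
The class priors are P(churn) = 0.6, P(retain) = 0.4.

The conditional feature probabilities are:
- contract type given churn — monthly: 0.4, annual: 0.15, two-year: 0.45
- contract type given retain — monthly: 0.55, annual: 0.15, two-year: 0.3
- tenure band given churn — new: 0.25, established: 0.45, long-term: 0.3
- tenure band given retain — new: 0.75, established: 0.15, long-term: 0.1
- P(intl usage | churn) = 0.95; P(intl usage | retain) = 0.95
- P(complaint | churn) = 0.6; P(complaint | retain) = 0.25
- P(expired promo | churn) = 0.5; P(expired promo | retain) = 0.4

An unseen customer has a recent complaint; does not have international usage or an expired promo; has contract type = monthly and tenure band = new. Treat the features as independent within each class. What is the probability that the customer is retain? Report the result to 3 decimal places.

0.579

churn: 0.6 × 0.4 × 0.25 × (1−0.95) × 0.6 × (1−0.5) = 0.0009
retain: 0.4 × 0.55 × 0.75 × (1−0.95) × 0.25 × (1−0.4) = 0.0012375
P(retain | x) = 0.0012375 / 0.0021375 ≈ 0.579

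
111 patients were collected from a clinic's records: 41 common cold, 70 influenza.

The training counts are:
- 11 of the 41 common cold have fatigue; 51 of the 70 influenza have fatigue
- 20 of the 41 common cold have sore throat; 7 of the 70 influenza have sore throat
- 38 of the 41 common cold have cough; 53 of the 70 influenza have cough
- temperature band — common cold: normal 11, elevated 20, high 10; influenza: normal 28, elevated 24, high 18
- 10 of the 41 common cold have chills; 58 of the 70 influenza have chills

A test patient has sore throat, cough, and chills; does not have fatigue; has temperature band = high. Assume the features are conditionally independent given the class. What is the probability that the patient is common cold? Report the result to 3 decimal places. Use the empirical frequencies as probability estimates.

common cold: (41/111) × (30/41) × (20/41) × (38/41) × (10/41) × (10/41) ≈ 0.00726903
influenza: (70/111) × (19/70) × (7/70) × (53/70) × (18/70) × (58/70) ≈ 0.0027613
P(common cold | x) = 0.00726903 / 0.01003033 ≈ 0.725

0.725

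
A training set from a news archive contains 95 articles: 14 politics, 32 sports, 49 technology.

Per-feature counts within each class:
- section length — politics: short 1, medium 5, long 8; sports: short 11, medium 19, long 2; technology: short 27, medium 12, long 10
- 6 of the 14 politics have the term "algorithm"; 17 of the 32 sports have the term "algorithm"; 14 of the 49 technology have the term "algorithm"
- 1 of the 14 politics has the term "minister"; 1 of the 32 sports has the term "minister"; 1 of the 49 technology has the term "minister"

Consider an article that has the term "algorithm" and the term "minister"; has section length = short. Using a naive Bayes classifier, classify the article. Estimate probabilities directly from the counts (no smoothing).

politics: (14/95) × (1/14) × (6/14) × (1/14) ≈ 0.000322234
sports: (32/95) × (11/32) × (17/32) × (1/32) ≈ 0.00192229
technology: (49/95) × (27/49) × (14/49) × (1/49) ≈ 0.0016572
Highest score → sports.

sports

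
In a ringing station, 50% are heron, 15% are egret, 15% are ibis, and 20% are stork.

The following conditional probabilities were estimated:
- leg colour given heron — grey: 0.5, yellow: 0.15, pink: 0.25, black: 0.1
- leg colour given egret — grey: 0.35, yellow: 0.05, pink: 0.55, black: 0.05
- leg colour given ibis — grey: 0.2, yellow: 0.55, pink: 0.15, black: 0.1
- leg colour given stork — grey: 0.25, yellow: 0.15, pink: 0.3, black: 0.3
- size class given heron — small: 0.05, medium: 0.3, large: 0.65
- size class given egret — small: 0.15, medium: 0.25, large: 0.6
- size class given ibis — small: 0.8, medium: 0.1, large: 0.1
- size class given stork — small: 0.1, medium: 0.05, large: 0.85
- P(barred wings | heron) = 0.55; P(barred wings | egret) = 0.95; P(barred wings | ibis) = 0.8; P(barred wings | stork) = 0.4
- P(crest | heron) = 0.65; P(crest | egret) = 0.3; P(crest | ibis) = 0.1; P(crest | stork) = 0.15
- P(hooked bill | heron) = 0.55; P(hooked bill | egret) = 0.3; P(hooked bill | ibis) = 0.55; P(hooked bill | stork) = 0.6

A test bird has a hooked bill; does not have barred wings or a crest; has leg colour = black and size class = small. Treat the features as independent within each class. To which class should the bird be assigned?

stork

heron: 0.5 × 0.1 × 0.05 × (1−0.55) × (1−0.65) × 0.55 = 0.0002165625
egret: 0.15 × 0.05 × 0.15 × (1−0.95) × (1−0.3) × 0.3 = 0.0000118125
ibis: 0.15 × 0.1 × 0.8 × (1−0.8) × (1−0.1) × 0.55 = 0.001188
stork: 0.2 × 0.3 × 0.1 × (1−0.4) × (1−0.15) × 0.6 = 0.001836
Highest score → stork.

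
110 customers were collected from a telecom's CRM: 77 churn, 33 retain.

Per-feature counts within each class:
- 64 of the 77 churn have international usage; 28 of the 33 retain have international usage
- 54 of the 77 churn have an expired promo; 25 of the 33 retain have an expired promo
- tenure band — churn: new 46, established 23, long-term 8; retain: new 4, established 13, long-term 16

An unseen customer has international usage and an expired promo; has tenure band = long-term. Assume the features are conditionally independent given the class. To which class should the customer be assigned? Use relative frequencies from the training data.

churn: (77/110) × (64/77) × (54/77) × (8/77) ≈ 0.0423926
retain: (33/110) × (28/33) × (25/33) × (16/33) ≈ 0.093497
Highest score → retain.

retain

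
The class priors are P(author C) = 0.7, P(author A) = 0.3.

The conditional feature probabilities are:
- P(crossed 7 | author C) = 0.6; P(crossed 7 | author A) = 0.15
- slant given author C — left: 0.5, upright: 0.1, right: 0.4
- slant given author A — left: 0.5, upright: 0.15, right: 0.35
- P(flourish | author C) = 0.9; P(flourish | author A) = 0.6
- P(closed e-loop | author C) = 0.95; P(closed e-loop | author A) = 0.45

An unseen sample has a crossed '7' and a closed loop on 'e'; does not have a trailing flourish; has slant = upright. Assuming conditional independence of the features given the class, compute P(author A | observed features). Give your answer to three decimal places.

author C: 0.7 × 0.6 × 0.1 × (1−0.9) × 0.95 = 0.00399
author A: 0.3 × 0.15 × 0.15 × (1−0.6) × 0.45 = 0.001215
P(author A | x) = 0.001215 / 0.005205 ≈ 0.233

0.233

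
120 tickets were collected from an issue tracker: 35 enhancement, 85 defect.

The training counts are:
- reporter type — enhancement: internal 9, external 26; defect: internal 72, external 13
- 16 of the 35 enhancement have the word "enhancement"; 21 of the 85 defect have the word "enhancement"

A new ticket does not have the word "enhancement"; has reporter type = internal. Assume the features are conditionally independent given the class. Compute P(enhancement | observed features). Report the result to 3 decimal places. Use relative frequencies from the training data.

enhancement: (35/120) × (9/35) × (19/35) ≈ 0.0407143
defect: (85/120) × (72/85) × (64/85) ≈ 0.451765
P(enhancement | x) = 0.0407143 / 0.4924793 ≈ 0.083

0.083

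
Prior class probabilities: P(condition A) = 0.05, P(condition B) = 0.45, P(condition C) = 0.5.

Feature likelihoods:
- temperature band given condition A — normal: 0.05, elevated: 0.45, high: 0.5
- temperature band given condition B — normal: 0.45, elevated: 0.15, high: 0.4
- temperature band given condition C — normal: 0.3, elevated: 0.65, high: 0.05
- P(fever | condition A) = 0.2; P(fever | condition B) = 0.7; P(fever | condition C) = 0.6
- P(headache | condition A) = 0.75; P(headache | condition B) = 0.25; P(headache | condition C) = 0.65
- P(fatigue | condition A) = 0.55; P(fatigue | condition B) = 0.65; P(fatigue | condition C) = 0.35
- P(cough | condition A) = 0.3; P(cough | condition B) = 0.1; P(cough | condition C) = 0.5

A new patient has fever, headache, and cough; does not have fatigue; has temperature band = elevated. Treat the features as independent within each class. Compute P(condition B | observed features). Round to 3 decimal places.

condition A: 0.05 × 0.45 × 0.2 × 0.75 × (1−0.55) × 0.3 = 0.000455625
condition B: 0.45 × 0.15 × 0.7 × 0.25 × (1−0.65) × 0.1 = 0.0004134375
condition C: 0.5 × 0.65 × 0.6 × 0.65 × (1−0.35) × 0.5 = 0.04119375
P(condition B | x) = 0.0004134375 / 0.0420628125 ≈ 0.010

0.010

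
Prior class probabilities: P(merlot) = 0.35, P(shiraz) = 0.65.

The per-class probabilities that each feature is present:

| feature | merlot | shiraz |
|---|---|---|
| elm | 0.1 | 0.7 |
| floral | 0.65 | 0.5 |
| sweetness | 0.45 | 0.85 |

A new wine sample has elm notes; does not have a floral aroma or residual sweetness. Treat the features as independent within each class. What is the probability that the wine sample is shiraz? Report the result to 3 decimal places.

merlot: 0.35 × 0.1 × (1−0.65) × (1−0.45) = 0.0067375
shiraz: 0.65 × 0.7 × (1−0.5) × (1−0.85) = 0.034125
P(shiraz | x) = 0.034125 / 0.0408625 ≈ 0.835

0.835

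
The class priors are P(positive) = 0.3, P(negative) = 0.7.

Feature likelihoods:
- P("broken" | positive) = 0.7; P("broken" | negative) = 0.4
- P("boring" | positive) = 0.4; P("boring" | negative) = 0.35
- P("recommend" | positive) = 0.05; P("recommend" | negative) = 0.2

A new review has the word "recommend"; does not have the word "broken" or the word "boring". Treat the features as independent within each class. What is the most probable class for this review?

positive: 0.3 × (1−0.7) × (1−0.4) × 0.05 = 0.0027
negative: 0.7 × (1−0.4) × (1−0.35) × 0.2 = 0.0546
Highest score → negative.

negative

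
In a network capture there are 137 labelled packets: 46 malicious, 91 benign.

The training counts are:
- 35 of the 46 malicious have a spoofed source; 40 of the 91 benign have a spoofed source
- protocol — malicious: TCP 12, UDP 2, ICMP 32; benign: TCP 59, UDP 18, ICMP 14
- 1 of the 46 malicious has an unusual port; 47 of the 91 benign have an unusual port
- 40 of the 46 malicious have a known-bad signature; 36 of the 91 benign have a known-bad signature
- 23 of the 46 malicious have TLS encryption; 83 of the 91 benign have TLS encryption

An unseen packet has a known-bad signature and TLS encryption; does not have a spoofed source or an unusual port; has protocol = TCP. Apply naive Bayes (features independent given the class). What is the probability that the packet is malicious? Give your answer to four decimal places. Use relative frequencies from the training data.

malicious: (46/137) × (11/46) × (12/46) × (45/46) × (40/46) × (23/46) ≈ 0.00890887
benign: (91/137) × (51/91) × (59/91) × (44/91) × (36/91) × (83/91) ≈ 0.0421085
P(malicious | x) = 0.00890887 / 0.05101737 ≈ 0.1746

0.1746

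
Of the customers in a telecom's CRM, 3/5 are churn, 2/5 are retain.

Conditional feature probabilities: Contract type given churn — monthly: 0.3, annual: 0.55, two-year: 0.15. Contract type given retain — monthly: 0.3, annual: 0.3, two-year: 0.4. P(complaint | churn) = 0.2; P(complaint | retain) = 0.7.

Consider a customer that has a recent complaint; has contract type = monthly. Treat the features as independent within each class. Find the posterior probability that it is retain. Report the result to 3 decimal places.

churn: 0.6 × 0.3 × 0.2 = 0.036
retain: 0.4 × 0.3 × 0.7 = 0.084
P(retain | x) = 0.084 / 0.12 ≈ 0.700

0.700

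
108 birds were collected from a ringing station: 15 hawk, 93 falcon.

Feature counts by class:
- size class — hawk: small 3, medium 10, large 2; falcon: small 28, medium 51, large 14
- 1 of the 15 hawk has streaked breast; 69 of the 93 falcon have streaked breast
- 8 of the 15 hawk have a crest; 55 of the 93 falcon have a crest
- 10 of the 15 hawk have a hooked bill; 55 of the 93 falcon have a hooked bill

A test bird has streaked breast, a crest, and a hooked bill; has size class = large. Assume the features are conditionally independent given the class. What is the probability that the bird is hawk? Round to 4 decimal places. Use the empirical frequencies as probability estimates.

hawk: (15/108) × (2/15) × (1/15) × (8/15) × (10/15) ≈ 0.000438957
falcon: (93/108) × (14/93) × (69/93) × (55/93) × (55/93) ≈ 0.033638
P(hawk | x) = 0.000438957 / 0.034076957 ≈ 0.0129

0.0129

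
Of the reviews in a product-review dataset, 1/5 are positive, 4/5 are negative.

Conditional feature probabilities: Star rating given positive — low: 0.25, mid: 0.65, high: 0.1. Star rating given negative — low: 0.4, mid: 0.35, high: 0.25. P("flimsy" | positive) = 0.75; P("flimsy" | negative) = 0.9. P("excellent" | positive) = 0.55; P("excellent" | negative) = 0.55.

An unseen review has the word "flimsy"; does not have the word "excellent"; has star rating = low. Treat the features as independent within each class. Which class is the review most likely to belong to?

negative

positive: 0.2 × 0.25 × 0.75 × (1−0.55) = 0.016875
negative: 0.8 × 0.4 × 0.9 × (1−0.55) = 0.1296
Highest score → negative.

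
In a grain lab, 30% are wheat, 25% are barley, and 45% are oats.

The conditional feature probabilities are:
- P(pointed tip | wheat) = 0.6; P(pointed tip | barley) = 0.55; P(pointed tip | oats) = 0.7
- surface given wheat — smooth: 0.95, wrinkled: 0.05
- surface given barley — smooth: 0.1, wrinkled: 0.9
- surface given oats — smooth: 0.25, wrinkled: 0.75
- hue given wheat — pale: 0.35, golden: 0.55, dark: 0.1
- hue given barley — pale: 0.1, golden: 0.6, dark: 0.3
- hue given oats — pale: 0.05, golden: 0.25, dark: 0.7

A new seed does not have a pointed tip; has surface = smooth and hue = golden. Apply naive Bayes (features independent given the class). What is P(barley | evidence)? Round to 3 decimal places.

0.087

wheat: 0.3 × (1−0.6) × 0.95 × 0.55 = 0.0627
barley: 0.25 × (1−0.55) × 0.1 × 0.6 = 0.00675
oats: 0.45 × (1−0.7) × 0.25 × 0.25 = 0.0084375
P(barley | x) = 0.00675 / 0.0778875 ≈ 0.087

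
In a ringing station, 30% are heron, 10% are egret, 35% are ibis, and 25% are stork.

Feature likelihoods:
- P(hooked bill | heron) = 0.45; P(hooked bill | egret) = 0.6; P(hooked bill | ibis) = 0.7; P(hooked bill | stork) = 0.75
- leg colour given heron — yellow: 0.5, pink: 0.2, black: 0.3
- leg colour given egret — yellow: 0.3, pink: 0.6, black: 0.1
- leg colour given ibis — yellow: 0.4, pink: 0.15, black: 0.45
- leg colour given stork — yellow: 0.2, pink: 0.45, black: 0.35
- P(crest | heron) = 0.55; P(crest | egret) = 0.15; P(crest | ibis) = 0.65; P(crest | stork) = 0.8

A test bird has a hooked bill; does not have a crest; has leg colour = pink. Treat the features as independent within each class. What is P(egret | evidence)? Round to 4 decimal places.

heron: 0.3 × 0.45 × 0.2 × (1−0.55) = 0.01215
egret: 0.1 × 0.6 × 0.6 × (1−0.15) = 0.0306
ibis: 0.35 × 0.7 × 0.15 × (1−0.65) = 0.0128625
stork: 0.25 × 0.75 × 0.45 × (1−0.8) = 0.016875
P(egret | x) = 0.0306 / 0.0724875 ≈ 0.4221

0.4221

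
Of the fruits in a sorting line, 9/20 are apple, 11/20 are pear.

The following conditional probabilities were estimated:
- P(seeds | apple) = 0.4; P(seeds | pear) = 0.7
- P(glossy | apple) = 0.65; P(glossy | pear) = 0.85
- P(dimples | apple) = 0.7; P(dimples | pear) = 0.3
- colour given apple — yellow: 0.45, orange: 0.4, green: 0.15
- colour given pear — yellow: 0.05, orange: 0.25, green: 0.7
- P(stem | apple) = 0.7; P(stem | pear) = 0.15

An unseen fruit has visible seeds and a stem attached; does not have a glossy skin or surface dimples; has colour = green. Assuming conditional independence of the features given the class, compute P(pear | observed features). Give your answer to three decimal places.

apple: 0.45 × 0.4 × (1−0.65) × (1−0.7) × 0.15 × 0.7 = 0.0019845
pear: 0.55 × 0.7 × (1−0.85) × (1−0.3) × 0.7 × 0.15 = 0.004244625
P(pear | x) = 0.004244625 / 0.006229125 ≈ 0.681

0.681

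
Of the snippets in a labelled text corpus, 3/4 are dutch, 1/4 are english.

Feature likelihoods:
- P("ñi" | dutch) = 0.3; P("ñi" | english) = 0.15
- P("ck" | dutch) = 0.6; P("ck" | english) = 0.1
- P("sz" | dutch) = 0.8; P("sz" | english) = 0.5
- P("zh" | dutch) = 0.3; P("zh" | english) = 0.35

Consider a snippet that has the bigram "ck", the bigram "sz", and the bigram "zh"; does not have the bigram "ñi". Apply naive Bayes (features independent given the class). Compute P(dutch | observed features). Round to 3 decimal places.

0.953

dutch: 0.75 × (1−0.3) × 0.6 × 0.8 × 0.3 = 0.0756
english: 0.25 × (1−0.15) × 0.1 × 0.5 × 0.35 = 0.00371875
P(dutch | x) = 0.0756 / 0.07931875 ≈ 0.953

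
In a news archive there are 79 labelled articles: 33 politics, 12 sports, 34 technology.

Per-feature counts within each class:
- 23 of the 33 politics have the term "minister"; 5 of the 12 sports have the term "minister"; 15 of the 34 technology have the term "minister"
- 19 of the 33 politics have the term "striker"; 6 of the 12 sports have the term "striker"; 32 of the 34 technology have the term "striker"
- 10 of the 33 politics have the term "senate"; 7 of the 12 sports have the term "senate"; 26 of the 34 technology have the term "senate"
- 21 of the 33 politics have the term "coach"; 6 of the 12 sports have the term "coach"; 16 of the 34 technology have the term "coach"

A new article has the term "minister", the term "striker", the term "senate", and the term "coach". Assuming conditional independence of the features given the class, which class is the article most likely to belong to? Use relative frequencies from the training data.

politics: (33/79) × (23/33) × (19/33) × (10/33) × (21/33) ≈ 0.0323245
sports: (12/79) × (5/12) × (6/12) × (7/12) × (6/12) ≈ 0.00922996
technology: (34/79) × (15/34) × (32/34) × (26/34) × (16/34) ≈ 0.0643088
Highest score → technology.

technology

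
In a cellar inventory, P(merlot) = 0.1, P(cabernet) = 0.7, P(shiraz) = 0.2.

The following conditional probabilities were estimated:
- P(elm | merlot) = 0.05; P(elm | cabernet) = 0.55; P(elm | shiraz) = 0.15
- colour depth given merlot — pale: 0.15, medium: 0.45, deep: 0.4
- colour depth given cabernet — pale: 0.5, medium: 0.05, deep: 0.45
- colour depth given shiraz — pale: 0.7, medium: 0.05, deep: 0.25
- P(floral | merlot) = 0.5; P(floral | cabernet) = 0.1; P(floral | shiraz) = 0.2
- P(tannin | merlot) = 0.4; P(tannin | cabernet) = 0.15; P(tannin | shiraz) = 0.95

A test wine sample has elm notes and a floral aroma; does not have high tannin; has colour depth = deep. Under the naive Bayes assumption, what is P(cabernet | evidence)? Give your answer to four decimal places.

merlot: 0.1 × 0.05 × 0.4 × 0.5 × (1−0.4) = 0.0006
cabernet: 0.7 × 0.55 × 0.45 × 0.1 × (1−0.15) = 0.01472625
shiraz: 0.2 × 0.15 × 0.25 × 0.2 × (1−0.95) = 0.000075
P(cabernet | x) = 0.01472625 / 0.01540125 ≈ 0.9562

0.9562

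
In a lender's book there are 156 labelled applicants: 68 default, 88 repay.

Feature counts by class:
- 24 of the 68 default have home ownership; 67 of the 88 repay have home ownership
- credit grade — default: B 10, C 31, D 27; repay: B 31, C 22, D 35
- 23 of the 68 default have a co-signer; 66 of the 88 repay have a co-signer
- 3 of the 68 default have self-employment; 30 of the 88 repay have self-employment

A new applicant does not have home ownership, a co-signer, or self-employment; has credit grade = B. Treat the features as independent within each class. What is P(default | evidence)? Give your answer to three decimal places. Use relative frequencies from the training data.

0.771

default: (68/156) × (44/68) × (10/68) × (45/68) × (65/68) ≈ 0.0262378
repay: (88/156) × (21/88) × (31/88) × (22/88) × (58/88) ≈ 0.00781374
P(default | x) = 0.0262378 / 0.03405154 ≈ 0.771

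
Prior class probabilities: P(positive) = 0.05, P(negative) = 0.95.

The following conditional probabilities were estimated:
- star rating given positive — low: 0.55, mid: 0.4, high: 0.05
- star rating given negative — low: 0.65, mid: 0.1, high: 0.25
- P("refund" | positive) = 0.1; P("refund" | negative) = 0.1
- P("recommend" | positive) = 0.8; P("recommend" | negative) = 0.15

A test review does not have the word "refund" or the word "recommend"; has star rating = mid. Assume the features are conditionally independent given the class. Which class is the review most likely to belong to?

negative

positive: 0.05 × 0.4 × (1−0.1) × (1−0.8) = 0.0036
negative: 0.95 × 0.1 × (1−0.1) × (1−0.15) = 0.072675
Highest score → negative.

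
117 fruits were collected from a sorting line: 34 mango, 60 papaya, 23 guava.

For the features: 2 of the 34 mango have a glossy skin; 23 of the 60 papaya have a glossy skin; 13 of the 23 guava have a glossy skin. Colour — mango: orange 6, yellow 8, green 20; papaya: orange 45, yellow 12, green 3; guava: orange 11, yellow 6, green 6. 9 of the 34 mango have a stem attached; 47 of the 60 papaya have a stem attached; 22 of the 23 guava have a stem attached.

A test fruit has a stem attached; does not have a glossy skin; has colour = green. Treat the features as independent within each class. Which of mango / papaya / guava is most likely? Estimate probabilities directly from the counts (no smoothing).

mango: (34/117) × (32/34) × (20/34) × (9/34) ≈ 0.0425872
papaya: (60/117) × (37/60) × (3/60) × (47/60) ≈ 0.012386
guava: (23/117) × (10/23) × (6/23) × (22/23) ≈ 0.0213271
Highest score → mango.

mango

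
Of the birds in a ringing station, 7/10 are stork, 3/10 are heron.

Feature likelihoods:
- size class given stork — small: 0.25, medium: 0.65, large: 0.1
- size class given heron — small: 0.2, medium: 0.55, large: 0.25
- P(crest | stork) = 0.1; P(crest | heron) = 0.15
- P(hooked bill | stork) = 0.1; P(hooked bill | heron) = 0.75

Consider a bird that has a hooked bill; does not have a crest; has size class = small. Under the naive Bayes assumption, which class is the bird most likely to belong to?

stork: 0.7 × 0.25 × (1−0.1) × 0.1 = 0.01575
heron: 0.3 × 0.2 × (1−0.15) × 0.75 = 0.03825
Highest score → heron.

heron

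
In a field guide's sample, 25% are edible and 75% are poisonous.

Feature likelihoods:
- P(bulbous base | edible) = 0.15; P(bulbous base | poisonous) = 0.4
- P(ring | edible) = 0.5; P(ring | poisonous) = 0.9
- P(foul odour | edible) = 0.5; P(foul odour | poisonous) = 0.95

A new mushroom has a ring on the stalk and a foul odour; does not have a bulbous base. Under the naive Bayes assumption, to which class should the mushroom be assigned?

poisonous

edible: 0.25 × (1−0.15) × 0.5 × 0.5 = 0.053125
poisonous: 0.75 × (1−0.4) × 0.9 × 0.95 = 0.38475
Highest score → poisonous.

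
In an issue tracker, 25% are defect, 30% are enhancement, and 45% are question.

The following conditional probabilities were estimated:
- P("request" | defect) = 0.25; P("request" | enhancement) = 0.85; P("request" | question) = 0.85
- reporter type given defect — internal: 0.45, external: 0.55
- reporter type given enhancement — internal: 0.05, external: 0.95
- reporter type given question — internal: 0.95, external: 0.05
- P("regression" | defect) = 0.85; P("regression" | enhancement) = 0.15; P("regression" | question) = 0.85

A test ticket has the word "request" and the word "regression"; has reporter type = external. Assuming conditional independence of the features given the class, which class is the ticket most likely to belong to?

enhancement

defect: 0.25 × 0.25 × 0.55 × 0.85 = 0.02921875
enhancement: 0.3 × 0.85 × 0.95 × 0.15 = 0.0363375
question: 0.45 × 0.85 × 0.05 × 0.85 = 0.01625625
Highest score → enhancement.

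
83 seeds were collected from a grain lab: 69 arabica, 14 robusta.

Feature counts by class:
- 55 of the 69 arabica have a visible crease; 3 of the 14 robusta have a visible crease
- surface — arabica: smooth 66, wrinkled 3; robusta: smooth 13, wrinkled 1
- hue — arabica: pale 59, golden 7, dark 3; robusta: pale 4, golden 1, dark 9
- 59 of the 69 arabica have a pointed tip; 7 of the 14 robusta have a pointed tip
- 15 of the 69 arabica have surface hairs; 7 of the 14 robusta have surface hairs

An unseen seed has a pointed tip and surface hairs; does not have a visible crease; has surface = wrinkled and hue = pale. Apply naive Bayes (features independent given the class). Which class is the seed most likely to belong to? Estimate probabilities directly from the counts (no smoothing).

arabica: (69/83) × (14/69) × (3/69) × (59/69) × (59/69) × (15/69) ≈ 0.00116566
robusta: (14/83) × (11/14) × (1/14) × (4/14) × (7/14) × (7/14) ≈ 0.000676174
Highest score → arabica.

arabica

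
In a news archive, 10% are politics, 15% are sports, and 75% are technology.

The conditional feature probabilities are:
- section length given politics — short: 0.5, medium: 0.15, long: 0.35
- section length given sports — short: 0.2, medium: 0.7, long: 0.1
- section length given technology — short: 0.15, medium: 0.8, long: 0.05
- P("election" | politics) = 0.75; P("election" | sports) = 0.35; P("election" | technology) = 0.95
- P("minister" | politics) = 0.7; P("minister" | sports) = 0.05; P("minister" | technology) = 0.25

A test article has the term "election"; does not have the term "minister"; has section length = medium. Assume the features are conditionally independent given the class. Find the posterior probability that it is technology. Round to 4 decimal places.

politics: 0.1 × 0.15 × 0.75 × (1−0.7) = 0.003375
sports: 0.15 × 0.7 × 0.35 × (1−0.05) = 0.0349125
technology: 0.75 × 0.8 × 0.95 × (1−0.25) = 0.4275
P(technology | x) = 0.4275 / 0.4657875 ≈ 0.9178

0.9178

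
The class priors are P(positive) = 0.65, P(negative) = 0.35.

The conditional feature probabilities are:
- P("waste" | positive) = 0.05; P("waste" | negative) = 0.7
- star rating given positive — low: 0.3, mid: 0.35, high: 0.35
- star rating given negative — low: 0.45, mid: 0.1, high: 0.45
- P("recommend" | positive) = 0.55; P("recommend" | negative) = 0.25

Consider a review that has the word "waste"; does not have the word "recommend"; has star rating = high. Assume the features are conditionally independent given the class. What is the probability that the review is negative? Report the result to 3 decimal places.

positive: 0.65 × 0.05 × 0.35 × (1−0.55) = 0.00511875
negative: 0.35 × 0.7 × 0.45 × (1−0.25) = 0.0826875
P(negative | x) = 0.0826875 / 0.08780625 ≈ 0.942

0.942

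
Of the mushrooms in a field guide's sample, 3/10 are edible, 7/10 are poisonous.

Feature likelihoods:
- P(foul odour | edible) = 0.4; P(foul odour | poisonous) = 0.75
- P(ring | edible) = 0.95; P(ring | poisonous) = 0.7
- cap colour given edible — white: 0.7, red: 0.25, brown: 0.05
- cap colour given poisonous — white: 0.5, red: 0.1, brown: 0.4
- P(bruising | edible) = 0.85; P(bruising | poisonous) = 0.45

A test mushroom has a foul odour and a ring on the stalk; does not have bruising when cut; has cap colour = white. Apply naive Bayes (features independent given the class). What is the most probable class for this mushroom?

edible: 0.3 × 0.4 × 0.95 × 0.7 × (1−0.85) = 0.01197
poisonous: 0.7 × 0.75 × 0.7 × 0.5 × (1−0.45) = 0.1010625
Highest score → poisonous.

poisonous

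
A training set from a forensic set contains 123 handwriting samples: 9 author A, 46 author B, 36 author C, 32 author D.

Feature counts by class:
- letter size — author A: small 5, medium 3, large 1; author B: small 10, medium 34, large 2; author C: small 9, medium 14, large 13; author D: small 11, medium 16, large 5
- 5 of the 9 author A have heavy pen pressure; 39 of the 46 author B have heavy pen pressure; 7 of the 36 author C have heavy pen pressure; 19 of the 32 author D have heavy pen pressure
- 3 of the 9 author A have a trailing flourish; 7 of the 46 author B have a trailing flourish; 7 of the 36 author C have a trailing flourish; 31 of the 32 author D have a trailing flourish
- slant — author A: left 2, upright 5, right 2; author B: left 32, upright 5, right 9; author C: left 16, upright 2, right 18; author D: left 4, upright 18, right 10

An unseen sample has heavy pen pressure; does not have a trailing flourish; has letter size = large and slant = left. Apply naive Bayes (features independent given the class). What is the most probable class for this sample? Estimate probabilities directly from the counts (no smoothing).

author B

author A: (9/123) × (1/9) × (5/9) × (6/9) × (2/9) ≈ 0.000669142
author B: (46/123) × (2/46) × (39/46) × (39/46) × (32/46) ≈ 0.00813075
author C: (36/123) × (13/36) × (7/36) × (29/36) × (16/36) ≈ 0.00735778
author D: (32/123) × (5/32) × (19/32) × (1/32) × (4/32) ≈ 0.0000942819
Highest score → author B.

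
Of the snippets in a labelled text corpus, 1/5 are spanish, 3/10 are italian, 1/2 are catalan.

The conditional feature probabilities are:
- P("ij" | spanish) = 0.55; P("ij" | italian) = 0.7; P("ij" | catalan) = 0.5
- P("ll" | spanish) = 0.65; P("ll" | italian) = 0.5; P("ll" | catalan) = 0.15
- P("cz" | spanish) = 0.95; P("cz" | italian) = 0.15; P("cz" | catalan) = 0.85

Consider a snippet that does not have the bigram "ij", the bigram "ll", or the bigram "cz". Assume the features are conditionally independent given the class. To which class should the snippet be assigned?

italian

spanish: 0.2 × (1−0.55) × (1−0.65) × (1−0.95) = 0.001575
italian: 0.3 × (1−0.7) × (1−0.5) × (1−0.15) = 0.03825
catalan: 0.5 × (1−0.5) × (1−0.15) × (1−0.85) = 0.031875
Highest score → italian.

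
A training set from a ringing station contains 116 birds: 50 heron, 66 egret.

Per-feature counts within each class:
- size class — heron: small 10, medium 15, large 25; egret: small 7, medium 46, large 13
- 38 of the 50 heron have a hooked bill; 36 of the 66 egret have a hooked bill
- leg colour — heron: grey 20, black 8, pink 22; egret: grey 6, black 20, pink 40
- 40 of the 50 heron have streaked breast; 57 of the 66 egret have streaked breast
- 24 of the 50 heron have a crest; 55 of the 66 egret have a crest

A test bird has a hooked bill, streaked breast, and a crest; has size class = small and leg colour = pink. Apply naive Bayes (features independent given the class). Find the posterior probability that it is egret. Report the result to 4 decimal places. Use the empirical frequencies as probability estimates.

0.5646

heron: (50/116) × (10/50) × (38/50) × (22/50) × (40/50) × (24/50) ≈ 0.0110698
egret: (66/116) × (7/66) × (36/66) × (40/66) × (57/66) × (55/66) ≈ 0.014357
P(egret | x) = 0.014357 / 0.0254268 ≈ 0.5646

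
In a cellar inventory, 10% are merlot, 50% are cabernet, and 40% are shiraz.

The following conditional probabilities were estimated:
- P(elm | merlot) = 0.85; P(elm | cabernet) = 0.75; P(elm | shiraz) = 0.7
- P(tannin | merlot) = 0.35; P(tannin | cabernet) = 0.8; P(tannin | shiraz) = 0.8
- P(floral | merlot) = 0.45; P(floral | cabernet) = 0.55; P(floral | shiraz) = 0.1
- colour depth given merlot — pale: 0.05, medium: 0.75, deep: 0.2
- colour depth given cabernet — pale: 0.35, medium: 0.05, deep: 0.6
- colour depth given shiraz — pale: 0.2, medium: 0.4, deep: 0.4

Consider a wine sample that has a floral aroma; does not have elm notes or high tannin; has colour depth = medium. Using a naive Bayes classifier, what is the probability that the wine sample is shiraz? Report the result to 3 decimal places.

merlot: 0.1 × (1−0.85) × (1−0.35) × 0.45 × 0.75 = 0.003290625
cabernet: 0.5 × (1−0.75) × (1−0.8) × 0.55 × 0.05 = 0.0006875
shiraz: 0.4 × (1−0.7) × (1−0.8) × 0.1 × 0.4 = 0.00096
P(shiraz | x) = 0.00096 / 0.004938125 ≈ 0.194

0.194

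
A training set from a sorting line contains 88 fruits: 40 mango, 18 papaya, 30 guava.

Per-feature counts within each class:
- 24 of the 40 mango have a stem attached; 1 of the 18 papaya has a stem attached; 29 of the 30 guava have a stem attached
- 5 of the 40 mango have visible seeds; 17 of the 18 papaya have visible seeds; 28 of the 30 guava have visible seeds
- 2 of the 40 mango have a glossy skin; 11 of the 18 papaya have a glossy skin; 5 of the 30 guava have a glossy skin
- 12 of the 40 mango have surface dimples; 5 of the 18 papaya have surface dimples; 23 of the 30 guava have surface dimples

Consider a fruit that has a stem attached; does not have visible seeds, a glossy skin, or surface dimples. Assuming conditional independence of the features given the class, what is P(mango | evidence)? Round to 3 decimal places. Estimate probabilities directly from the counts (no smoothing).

0.973

mango: (40/88) × (24/40) × (35/40) × (38/40) × (28/40) ≈ 0.158693
papaya: (18/88) × (1/18) × (1/18) × (7/18) × (13/18) ≈ 0.000177313
guava: (30/88) × (29/30) × (2/30) × (25/30) × (7/30) ≈ 0.00427189
P(mango | x) = 0.158693 / 0.163142203 ≈ 0.973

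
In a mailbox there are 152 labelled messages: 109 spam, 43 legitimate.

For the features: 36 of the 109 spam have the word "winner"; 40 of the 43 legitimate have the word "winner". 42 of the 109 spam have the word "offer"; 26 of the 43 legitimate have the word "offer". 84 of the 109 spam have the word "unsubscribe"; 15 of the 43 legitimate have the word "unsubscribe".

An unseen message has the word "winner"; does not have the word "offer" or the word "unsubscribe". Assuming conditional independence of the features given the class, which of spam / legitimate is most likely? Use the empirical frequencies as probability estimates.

spam: (109/152) × (36/109) × (67/109) × (25/109) ≈ 0.0333903
legitimate: (43/152) × (40/43) × (17/43) × (28/43) ≈ 0.0677464
Highest score → legitimate.

legitimate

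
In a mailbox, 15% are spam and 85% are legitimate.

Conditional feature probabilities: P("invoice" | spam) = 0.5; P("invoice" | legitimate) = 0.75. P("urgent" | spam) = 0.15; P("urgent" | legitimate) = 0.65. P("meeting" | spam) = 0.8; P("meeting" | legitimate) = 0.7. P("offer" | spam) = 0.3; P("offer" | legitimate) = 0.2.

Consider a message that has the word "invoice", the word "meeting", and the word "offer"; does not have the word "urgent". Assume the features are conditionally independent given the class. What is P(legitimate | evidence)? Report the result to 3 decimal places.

spam: 0.15 × 0.5 × (1−0.15) × 0.8 × 0.3 = 0.0153
legitimate: 0.85 × 0.75 × (1−0.65) × 0.7 × 0.2 = 0.0312375
P(legitimate | x) = 0.0312375 / 0.0465375 ≈ 0.671

0.671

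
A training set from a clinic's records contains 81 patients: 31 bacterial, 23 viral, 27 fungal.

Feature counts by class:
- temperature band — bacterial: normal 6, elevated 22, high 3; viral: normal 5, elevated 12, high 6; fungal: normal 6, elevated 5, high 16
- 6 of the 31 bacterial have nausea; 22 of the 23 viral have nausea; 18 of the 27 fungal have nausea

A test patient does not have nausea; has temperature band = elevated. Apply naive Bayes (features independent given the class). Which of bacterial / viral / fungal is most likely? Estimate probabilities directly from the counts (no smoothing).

bacterial

bacterial: (31/81) × (22/31) × (25/31) ≈ 0.219036
viral: (23/81) × (12/23) × (1/23) ≈ 0.00644122
fungal: (27/81) × (5/27) × (9/27) ≈ 0.0205761
Highest score → bacterial.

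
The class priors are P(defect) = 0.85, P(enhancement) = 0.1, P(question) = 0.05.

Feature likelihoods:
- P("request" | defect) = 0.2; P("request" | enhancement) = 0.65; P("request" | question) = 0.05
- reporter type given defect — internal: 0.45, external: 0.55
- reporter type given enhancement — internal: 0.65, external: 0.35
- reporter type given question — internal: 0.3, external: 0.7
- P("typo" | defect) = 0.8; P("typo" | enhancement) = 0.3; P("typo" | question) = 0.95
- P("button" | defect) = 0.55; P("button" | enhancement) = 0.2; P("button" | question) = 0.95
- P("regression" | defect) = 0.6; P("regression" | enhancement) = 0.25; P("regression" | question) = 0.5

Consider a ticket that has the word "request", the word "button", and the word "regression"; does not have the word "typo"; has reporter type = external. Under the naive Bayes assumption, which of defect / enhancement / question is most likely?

defect

defect: 0.85 × 0.2 × 0.55 × (1−0.8) × 0.55 × 0.6 = 0.006171
enhancement: 0.1 × 0.65 × 0.35 × (1−0.3) × 0.2 × 0.25 = 0.00079625
question: 0.05 × 0.05 × 0.7 × (1−0.95) × 0.95 × 0.5 = 0.0000415625
Highest score → defect.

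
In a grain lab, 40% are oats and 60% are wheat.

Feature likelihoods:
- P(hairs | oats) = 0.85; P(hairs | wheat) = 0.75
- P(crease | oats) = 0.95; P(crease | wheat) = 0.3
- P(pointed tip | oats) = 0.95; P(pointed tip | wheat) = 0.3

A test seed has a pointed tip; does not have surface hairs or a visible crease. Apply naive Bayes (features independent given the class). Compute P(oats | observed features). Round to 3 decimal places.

oats: 0.4 × (1−0.85) × (1−0.95) × 0.95 = 0.00285
wheat: 0.6 × (1−0.75) × (1−0.3) × 0.3 = 0.0315
P(oats | x) = 0.00285 / 0.03435 ≈ 0.083

0.083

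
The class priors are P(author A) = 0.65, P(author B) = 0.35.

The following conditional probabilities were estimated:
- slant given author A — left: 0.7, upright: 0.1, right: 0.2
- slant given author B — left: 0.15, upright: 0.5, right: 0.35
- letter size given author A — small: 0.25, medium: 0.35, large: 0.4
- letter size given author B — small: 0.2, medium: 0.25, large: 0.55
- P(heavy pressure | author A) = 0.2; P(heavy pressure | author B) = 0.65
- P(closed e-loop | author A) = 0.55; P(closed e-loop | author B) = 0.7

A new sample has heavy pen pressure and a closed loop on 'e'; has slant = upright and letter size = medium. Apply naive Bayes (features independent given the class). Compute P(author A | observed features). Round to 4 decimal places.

author A: 0.65 × 0.1 × 0.35 × 0.2 × 0.55 = 0.0025025
author B: 0.35 × 0.5 × 0.25 × 0.65 × 0.7 = 0.01990625
P(author A | x) = 0.0025025 / 0.02240875 ≈ 0.1117

0.1117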